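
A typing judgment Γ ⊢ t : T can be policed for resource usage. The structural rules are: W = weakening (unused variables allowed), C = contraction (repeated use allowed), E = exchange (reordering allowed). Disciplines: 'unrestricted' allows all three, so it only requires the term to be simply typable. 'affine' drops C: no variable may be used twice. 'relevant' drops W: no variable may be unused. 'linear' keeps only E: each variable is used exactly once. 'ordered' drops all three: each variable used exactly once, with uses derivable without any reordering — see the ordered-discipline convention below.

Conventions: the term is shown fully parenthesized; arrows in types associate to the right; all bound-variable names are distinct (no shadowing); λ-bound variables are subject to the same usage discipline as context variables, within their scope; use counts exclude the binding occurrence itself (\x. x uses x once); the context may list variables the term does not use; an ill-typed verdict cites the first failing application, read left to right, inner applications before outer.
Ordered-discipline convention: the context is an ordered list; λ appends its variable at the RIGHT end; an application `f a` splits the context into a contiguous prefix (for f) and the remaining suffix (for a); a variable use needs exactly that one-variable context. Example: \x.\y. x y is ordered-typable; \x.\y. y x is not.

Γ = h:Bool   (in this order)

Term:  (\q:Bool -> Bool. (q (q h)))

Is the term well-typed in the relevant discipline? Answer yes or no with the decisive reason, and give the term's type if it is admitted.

yes — every one of h, q appears; term : (Bool -> Bool) -> Bool
variable uses: h ×1, q [bound] ×2
use order (left to right): q, q, h
typing: ✓ — (Bool -> Bool) -> Bool
summary: ordered ✗, linear ✗, affine ✗, relevant ✓, unrestricted ✓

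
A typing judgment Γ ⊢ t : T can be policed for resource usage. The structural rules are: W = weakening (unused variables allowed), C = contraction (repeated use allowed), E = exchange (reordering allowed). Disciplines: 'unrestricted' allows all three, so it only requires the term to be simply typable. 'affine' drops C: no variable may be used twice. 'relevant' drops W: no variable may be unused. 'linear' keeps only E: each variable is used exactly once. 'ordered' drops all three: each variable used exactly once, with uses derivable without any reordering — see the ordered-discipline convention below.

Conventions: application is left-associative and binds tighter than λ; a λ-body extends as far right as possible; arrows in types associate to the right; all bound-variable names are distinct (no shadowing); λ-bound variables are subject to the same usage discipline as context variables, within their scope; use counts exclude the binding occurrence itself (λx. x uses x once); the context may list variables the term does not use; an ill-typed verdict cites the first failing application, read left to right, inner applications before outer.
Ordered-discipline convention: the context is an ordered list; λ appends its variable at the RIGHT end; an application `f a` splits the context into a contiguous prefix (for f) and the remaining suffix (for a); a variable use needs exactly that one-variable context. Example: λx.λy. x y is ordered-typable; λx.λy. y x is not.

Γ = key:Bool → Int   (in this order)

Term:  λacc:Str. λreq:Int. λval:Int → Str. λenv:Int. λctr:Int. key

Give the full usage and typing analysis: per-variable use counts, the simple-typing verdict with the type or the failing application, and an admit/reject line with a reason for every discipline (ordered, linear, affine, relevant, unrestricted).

counts: key: 1, acc (bound): 0, req (bound): 0, val (bound): 0, env (bound): 0, ctr (bound): 0
use order (left to right): key
typing: ✓ — Str → Int → (Int → Str) → Int → Int → Bool → Int
ordered: ✗, acc, req, val, env, ctr left unused
linear: ✗, acc, req, val, env, ctr left unused
affine: ✓, key, acc, req, val, env, ctr: no repeats, contraction unneeded
relevant: ✗, acc, req, val, env, ctr left unused
unrestricted: ✓, simply typable at Str → Int → (Int → Str) → Int → Int → Bool → Int; W, C, E all held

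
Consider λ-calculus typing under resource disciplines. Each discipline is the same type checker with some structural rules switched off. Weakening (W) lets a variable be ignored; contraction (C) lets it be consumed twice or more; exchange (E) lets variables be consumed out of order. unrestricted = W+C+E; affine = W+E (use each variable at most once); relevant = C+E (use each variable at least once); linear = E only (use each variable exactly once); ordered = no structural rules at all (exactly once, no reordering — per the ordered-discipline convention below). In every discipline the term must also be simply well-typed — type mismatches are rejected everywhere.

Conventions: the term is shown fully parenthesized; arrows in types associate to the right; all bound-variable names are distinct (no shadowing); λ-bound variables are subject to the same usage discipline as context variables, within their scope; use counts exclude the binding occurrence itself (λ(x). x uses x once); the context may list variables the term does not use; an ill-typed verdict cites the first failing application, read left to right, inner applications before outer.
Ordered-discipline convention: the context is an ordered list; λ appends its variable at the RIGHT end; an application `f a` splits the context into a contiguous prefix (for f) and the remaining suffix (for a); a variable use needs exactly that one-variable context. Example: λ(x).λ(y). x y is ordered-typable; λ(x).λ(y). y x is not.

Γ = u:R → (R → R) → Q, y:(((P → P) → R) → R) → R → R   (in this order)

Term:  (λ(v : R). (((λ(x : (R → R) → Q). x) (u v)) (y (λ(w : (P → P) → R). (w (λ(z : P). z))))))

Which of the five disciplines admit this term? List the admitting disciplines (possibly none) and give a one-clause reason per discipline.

accepted by: linear, affine, relevant, unrestricted
variable uses: u=1; y=1; v (bound)=1; x (bound)=1; w (bound)=1; z (bound)=1
left-to-right use order: x, u, v, y, w, z
typing: the term checks, with type R → Q
ordered: ✗, needs exchange: uses follow x, u, v, y, w, z
linear: ✓, exactly-once usage across u, y, v, x, w, z
affine: ✓, no duplicate uses among u, y, v, x, w, z
relevant: ✓, u, y, v, x, w, z: all used, weakening unneeded
unrestricted: ✓, well-typed at R → Q; no restrictions here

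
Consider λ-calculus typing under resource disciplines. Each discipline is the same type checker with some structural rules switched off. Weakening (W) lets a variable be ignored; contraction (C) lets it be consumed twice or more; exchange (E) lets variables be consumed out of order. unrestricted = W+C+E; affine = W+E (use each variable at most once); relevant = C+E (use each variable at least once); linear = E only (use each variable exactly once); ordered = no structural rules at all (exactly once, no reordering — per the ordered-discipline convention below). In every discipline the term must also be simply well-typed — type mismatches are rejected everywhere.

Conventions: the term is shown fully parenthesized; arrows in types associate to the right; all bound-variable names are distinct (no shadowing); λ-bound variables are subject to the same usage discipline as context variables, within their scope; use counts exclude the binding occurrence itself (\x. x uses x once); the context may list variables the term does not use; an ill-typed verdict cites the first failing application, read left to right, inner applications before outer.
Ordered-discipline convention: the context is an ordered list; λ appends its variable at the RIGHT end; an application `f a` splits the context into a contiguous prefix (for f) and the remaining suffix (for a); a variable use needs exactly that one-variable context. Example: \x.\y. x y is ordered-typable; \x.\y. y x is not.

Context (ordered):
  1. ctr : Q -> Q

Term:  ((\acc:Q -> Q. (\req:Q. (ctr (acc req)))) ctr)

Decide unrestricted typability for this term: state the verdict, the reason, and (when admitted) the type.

yes — typability at Q -> Q is all that's needed; term : Q -> Q
usage: ctr=2; acc (bound)=1; req (bound)=1
order of uses: ctr, acc, req, ctr
typing: the term checks, with type Q -> Q
per-discipline verdicts: ordered ✗ · linear ✗ · affine ✗ · relevant ✓ · unrestricted ✓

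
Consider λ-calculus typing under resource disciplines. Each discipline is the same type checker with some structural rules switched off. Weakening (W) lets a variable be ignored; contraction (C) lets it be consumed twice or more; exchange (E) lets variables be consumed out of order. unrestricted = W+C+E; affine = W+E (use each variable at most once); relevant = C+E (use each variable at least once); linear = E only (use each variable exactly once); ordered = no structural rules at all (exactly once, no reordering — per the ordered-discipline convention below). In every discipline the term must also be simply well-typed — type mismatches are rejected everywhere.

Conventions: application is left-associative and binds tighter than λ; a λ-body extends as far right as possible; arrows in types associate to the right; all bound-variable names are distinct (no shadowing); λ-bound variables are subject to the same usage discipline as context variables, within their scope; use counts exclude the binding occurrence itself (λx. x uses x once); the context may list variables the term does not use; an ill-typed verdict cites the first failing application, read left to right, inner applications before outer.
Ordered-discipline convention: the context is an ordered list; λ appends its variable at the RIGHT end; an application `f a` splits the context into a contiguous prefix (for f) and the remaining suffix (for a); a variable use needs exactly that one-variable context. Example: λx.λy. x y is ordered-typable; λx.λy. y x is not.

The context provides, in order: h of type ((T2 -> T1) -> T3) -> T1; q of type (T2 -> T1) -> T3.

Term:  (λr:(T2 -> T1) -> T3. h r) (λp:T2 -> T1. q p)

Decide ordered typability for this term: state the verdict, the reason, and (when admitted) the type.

yes — single-use (h, q, r, p), ordered derivation ok; term : T1
counts: h ×1; q ×1; r (bound) ×1; p (bound) ×1
uses in reading order: h, r, q, p
typing: well-typed at T1
all disciplines: ordered ✓, linear ✓, affine ✓, relevant ✓, unrestricted ✓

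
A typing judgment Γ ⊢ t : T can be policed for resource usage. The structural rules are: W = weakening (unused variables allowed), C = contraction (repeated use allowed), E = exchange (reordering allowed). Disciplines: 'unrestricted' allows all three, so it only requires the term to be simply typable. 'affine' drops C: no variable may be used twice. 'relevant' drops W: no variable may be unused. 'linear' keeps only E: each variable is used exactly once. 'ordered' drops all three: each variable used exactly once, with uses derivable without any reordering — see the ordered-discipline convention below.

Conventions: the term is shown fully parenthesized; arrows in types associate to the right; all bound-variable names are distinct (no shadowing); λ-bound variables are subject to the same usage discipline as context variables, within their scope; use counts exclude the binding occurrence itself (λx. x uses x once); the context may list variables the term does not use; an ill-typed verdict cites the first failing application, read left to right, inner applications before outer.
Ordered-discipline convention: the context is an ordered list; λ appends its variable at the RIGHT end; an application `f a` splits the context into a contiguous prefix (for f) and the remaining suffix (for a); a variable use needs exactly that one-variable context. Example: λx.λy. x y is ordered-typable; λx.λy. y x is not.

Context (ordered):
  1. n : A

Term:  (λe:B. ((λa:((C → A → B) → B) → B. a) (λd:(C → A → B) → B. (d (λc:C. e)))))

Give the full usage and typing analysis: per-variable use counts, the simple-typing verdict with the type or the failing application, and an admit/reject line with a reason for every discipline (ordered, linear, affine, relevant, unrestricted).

counts: n: 0×, e (λ-bound): 1×, a (λ-bound): 1×, d (λ-bound): 1×, c (λ-bound): 0×
order of uses: a, d, e
typing: ill-typed: an application expects C → A → B but receives C → B
ordered: ✗ — the type mismatch rejects it
linear: ✗ — not simply typable
affine: ✗ — fails simple typing
relevant: ✗ — a type mismatch blocks all five
unrestricted: ✗ — the type mismatch rejects it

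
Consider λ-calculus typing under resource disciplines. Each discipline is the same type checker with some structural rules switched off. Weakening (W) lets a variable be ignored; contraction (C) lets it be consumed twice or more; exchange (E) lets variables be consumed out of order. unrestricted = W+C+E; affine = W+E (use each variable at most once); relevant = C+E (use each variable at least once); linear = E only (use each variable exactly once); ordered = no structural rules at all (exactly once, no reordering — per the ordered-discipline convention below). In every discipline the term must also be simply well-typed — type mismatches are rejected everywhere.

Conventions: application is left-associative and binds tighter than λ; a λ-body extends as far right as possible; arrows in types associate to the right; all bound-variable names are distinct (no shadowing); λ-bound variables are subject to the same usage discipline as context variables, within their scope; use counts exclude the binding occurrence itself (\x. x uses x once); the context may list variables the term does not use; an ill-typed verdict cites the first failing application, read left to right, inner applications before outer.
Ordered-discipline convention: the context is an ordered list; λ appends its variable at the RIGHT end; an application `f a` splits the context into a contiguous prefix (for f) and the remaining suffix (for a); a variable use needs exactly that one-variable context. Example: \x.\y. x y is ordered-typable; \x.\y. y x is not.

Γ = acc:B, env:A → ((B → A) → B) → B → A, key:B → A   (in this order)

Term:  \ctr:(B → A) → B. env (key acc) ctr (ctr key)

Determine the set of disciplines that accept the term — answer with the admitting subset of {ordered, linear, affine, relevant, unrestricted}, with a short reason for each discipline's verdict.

accepted by: relevant, unrestricted
counts: acc=1, env=1, key=2, ctr [bound]=2
uses in reading order: env, key, acc, ctr, ctr, key
typing: well-typed — term : ((B → A) → B) → A
ordered: ✗ — uses contraction: key ×2, ctr ×2
linear: ✗ — uses contraction: key ×2, ctr ×2
affine: ✗ — uses contraction: key ×2, ctr ×2
relevant: ✓ — none of acc, env, key, ctr goes unused
unrestricted: ✓ — well-typed at ((B → A) → B) → A; no restrictions here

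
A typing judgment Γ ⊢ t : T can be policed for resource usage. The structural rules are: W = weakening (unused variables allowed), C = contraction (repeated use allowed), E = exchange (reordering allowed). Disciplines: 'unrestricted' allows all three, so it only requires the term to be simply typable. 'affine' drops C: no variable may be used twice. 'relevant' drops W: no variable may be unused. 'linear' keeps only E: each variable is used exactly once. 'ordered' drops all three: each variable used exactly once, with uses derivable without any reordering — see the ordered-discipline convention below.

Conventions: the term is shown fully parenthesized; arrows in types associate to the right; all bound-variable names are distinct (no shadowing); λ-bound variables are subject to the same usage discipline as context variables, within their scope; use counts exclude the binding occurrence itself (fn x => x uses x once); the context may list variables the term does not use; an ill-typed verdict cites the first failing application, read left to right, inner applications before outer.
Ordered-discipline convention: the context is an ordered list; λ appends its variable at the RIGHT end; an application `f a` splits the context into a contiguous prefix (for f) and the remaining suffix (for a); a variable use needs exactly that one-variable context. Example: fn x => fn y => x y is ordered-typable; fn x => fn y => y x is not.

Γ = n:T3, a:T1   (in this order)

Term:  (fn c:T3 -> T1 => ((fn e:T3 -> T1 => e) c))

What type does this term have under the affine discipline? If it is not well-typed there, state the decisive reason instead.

term : (T3 -> T1) -> T3 -> T1
use counts: n=0; a=0; c (λ-bound)=1; e (λ-bound)=1
uses in reading order: e, c
typing: well-typed — term : (T3 -> T1) -> T3 -> T1
summary: ordered ✗ · linear ✗ · affine ✓ · relevant ✗ · unrestricted ✓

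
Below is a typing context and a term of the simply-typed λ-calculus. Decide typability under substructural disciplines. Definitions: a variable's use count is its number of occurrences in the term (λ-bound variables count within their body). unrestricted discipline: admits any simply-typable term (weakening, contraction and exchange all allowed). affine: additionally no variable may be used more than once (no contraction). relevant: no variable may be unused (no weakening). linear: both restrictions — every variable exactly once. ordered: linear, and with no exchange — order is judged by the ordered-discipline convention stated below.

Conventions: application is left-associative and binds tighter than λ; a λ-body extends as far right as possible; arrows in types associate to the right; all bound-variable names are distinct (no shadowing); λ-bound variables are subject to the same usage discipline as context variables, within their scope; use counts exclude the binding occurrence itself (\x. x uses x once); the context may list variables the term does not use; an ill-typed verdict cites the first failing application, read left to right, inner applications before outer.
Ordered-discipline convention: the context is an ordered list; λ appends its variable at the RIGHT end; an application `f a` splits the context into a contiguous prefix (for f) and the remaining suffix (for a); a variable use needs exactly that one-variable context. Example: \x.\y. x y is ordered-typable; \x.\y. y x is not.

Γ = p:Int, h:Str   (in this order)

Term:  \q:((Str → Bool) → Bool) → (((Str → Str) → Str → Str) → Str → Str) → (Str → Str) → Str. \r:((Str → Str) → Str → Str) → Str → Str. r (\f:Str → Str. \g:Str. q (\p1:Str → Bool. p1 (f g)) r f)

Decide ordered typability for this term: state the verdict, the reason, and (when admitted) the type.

no — uses contraction: r ×2, f ×2; unused: p, h — weakening required
counts: p ×0; h ×0; q [bound] ×1; r [bound] ×2; f [bound] ×2; g [bound] ×1; p1 [bound] ×1
order of uses: r, q, p1, f, g, r, f
typing: the term checks, with type (((Str → Bool) → Bool) → (((Str → Str) → Str → Str) → Str → Str) → (Str → Str) → Str) → (((Str → Str) → Str → Str) → Str → Str) → Str → Str
across the five disciplines: ordered ✗ · linear ✗ · affine ✗ · relevant ✗ · unrestricted ✓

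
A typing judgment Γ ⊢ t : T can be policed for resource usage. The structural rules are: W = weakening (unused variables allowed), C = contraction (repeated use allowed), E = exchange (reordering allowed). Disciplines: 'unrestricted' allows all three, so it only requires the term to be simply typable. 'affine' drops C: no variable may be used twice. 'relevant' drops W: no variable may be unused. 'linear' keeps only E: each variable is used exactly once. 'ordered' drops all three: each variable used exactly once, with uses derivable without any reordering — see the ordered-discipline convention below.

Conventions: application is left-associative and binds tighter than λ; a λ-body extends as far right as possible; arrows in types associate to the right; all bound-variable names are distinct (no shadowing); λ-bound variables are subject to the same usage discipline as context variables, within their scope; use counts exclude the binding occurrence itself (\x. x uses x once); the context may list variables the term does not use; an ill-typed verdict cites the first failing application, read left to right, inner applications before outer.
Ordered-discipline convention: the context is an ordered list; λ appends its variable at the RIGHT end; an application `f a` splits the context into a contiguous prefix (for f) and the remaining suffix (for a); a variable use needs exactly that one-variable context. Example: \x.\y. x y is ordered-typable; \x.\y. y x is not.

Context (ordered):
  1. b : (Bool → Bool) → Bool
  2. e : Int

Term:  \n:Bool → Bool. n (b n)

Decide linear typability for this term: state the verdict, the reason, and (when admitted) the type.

no — repeated use of n ×2; e never used (weakening)
use counts: b ×1; e ×0; n (λ-bound) ×2
left-to-right use order: n, b, n
typing: ✓ — (Bool → Bool) → Bool
all disciplines: ordered ✗; linear ✗; affine ✗; relevant ✗; unrestricted ✓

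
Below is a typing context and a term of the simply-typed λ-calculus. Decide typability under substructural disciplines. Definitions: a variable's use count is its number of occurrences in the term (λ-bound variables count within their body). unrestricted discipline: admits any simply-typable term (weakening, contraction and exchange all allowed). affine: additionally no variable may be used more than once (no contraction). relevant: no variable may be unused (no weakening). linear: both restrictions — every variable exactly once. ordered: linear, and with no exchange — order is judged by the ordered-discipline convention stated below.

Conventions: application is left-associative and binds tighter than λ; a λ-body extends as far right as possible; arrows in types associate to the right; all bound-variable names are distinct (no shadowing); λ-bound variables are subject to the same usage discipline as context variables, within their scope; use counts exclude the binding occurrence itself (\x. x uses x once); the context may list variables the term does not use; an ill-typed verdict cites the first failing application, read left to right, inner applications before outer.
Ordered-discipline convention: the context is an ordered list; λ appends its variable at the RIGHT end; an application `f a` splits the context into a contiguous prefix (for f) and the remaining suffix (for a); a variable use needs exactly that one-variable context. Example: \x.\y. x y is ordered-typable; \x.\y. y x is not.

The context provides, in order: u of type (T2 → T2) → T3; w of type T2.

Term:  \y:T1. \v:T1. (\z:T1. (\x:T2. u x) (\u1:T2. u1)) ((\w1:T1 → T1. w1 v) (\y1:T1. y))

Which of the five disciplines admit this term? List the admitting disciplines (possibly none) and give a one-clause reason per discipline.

admitting disciplines: none
usage: u: 1; w: 0; y (λ-bound): 1; v (λ-bound): 1; z (λ-bound): 0; x (λ-bound): 1; u1 (λ-bound): 1; w1 (λ-bound): 1; y1 (λ-bound): 0
uses in reading order: u, x, u1, w1, v, y
typing: ill-typed: an application expects T2 → T2 but receives T2
ordered: ✗, a type mismatch blocks all five
linear: ✗, the type mismatch rejects it
affine: ✗, not simply typable
relevant: ✗, fails simple typing
unrestricted: ✗, a type mismatch blocks all five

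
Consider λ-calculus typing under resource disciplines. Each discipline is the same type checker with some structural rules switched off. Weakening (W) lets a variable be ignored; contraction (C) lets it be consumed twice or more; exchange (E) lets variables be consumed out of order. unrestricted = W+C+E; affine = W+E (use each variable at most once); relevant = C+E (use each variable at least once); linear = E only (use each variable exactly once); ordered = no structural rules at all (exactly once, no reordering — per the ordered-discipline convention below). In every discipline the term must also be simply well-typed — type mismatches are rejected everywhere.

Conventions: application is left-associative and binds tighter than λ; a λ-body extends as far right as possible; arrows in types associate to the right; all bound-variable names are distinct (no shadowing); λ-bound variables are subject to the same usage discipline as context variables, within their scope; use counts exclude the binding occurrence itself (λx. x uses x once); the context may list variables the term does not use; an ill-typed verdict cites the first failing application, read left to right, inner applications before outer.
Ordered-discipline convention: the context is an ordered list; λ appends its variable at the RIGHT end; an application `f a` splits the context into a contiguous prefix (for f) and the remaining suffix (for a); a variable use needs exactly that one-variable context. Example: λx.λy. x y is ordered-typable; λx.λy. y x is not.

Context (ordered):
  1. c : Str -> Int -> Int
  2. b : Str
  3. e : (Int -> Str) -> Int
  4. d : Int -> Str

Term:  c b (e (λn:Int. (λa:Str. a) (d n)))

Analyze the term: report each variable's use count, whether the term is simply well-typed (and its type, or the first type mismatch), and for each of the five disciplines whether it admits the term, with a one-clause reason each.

use counts: c: 1, b: 1, e: 1, d: 1, n [bound]: 1, a [bound]: 1
order of uses: c, b, e, a, d, n
typing: ✓ — Int
ordered: ✓ — c, b, e, d, n, a once each; derivable with no W/C/E
linear: ✓ — exactly-once usage across c, b, e, d, n, a
affine: ✓ — c, b, e, d, n, a: no repeats, contraction unneeded
relevant: ✓ — c, b, e, d, n, a: all used, weakening unneeded
unrestricted: ✓ — well-typed at Int; no restrictions here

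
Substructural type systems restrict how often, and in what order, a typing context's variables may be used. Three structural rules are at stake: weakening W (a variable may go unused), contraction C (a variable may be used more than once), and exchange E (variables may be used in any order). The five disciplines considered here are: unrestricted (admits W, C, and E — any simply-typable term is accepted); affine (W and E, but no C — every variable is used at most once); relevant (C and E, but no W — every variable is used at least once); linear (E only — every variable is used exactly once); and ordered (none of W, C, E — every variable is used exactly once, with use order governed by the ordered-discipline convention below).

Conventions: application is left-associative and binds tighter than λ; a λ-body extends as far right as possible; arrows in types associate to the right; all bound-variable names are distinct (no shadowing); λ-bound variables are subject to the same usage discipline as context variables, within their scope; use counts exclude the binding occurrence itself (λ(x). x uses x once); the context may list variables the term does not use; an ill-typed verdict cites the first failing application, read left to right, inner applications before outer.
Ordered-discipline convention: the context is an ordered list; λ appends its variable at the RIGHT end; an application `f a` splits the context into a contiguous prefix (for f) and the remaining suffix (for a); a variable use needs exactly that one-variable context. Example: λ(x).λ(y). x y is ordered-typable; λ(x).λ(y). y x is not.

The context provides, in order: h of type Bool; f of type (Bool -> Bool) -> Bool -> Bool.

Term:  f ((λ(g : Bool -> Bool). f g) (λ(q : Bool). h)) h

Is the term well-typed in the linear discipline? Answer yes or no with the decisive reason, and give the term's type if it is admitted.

no — needs contraction — h ×2, f ×2; q left unused
use counts: h ×2, f ×2, g (bound) ×1, q (bound) ×0
order of uses: f, f, g, h, h
typing: well-typed at Bool
per-discipline verdicts: ordered ✗; linear ✗; affine ✗; relevant ✗; unrestricted ✓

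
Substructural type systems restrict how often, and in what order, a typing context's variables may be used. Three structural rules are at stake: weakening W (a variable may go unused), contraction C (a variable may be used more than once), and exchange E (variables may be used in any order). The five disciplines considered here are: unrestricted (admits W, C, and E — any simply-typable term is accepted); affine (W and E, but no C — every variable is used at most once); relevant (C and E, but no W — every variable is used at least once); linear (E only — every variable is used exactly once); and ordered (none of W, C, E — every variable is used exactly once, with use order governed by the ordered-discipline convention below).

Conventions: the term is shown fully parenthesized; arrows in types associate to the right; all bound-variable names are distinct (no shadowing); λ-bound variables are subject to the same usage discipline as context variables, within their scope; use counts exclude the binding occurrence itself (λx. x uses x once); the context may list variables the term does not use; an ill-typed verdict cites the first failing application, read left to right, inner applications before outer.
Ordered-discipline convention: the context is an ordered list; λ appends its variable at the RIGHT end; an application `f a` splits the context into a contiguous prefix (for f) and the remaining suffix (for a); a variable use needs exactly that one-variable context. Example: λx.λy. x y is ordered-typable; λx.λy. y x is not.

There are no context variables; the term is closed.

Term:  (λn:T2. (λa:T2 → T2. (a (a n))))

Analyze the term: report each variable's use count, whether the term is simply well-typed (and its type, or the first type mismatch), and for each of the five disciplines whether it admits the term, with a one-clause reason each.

usage: n [bound]: 1×, a [bound]: 2×
use order (left to right): a, a, n
typing: the term checks, with type T2 → (T2 → T2) → T2
ordered: ✗, a ×2 used more than once (contraction)
linear: ✗, a ×2 used more than once (contraction)
affine: ✗, a ×2 used more than once (contraction)
relevant: ✓, n, a: all used, weakening unneeded
unrestricted: ✓, type-checks (T2 → (T2 → T2) → T2) and nothing is barred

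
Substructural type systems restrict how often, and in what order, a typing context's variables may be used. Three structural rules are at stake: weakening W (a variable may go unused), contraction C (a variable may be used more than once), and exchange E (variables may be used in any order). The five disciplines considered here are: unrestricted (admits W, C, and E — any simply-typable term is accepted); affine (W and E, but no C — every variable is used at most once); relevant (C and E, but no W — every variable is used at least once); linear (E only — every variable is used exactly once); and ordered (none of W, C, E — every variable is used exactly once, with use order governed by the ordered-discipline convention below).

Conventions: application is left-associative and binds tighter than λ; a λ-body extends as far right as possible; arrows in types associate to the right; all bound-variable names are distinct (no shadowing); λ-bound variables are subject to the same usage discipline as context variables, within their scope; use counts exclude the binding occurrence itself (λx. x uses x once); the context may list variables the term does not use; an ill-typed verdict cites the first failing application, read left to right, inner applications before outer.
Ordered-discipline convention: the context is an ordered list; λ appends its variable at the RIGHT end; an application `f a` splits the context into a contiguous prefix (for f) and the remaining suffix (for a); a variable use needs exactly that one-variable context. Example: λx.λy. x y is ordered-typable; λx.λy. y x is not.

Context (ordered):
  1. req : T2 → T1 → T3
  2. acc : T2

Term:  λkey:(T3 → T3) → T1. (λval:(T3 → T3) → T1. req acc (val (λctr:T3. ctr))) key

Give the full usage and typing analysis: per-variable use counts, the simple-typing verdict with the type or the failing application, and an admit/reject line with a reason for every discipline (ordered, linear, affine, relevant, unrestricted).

use counts: req: 1×, acc: 1×, key [bound]: 1×, val [bound]: 1×, ctr [bound]: 1×
use order (left to right): req, acc, val, ctr, key
typing: well-typed at ((T3 → T3) → T1) → T3
ordered: ✓, req, acc, key, val, ctr once each; derivable with no W/C/E
linear: ✓, each of req, acc, key, val, ctr used exactly once
affine: ✓, none of req, acc, key, val, ctr used more than once
relevant: ✓, none of req, acc, key, val, ctr goes unused
unrestricted: ✓, typability at ((T3 → T3) → T1) → T3 is all that's needed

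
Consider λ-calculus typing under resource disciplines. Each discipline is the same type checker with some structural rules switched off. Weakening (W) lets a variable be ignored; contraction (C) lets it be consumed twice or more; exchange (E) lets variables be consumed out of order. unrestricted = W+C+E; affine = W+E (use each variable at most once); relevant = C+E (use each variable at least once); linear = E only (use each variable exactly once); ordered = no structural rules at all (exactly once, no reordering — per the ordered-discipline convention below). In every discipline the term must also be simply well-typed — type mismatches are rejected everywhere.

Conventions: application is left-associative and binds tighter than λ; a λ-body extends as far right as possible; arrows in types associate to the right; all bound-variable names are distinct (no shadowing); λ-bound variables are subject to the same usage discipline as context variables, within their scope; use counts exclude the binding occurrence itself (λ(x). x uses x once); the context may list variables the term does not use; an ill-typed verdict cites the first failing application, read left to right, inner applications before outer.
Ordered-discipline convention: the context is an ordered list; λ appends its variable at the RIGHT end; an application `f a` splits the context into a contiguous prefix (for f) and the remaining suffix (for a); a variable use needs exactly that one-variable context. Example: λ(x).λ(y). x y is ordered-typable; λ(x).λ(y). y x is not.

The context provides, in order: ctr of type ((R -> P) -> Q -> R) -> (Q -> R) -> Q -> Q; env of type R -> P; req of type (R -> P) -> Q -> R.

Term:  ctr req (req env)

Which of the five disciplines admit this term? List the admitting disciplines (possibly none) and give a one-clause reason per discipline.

admitting disciplines: relevant, unrestricted
use counts: ctr: 1; env: 1; req: 2
left-to-right use order: ctr, req, req, env
typing: well-typed — term : Q -> Q
ordered: ✗, needs contraction — req ×2
linear: ✗, needs contraction — req ×2
affine: ✗, needs contraction — req ×2
relevant: ✓, ctr, env, req: all used, weakening unneeded
unrestricted: ✓, typability at Q -> Q is all that's needed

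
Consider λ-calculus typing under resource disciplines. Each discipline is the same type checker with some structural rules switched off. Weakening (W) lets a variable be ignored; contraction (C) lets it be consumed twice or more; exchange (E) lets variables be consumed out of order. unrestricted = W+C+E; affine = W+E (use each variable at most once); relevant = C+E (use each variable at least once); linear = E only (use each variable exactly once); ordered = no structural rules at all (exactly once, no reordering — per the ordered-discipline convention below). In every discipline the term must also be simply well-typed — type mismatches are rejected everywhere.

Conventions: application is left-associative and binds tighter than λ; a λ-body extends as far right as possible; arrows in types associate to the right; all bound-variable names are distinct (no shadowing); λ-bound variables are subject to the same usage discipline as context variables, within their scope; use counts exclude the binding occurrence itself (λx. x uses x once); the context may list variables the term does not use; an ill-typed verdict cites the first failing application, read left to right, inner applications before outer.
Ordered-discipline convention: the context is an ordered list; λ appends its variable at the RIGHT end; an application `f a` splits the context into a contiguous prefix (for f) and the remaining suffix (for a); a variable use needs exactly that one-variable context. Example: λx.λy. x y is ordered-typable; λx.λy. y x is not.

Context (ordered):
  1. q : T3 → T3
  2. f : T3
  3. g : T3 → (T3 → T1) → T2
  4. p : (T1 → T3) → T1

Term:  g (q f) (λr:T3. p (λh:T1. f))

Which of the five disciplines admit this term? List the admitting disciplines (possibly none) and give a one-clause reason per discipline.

admitted by: unrestricted
use counts: q: 1×, f: 2×, g: 1×, p: 1×, r [bound]: 0×, h [bound]: 0×
uses in reading order: g, q, f, p, f
typing: ✓ — T2
ordered: ✗, needs contraction — f ×2; r, h left unused
linear: ✗, needs contraction — f ×2; r, h left unused
affine: ✗, needs contraction — f ×2
relevant: ✗, r, h left unused
unrestricted: ✓, typability at T2 is all that's needed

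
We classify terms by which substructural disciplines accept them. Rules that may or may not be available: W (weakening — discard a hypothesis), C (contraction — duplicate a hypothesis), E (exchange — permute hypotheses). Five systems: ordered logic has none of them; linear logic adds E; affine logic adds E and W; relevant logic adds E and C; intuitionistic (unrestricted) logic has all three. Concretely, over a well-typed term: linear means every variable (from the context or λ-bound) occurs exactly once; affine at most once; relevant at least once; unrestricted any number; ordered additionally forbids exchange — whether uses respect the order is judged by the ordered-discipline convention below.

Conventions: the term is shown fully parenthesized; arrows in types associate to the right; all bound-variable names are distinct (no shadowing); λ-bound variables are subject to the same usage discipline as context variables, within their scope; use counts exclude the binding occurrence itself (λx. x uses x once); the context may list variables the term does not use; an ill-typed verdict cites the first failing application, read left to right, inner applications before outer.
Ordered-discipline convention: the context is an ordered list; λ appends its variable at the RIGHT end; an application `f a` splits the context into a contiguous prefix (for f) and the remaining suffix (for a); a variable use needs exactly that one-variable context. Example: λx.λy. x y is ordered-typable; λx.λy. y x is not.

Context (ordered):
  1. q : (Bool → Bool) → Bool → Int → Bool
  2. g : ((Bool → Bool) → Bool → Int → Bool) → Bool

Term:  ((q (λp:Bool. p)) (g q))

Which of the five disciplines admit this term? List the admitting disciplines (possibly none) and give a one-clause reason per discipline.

admitted by: relevant, unrestricted
use counts: q=2; g=1; p (bound)=1
order of uses: q, p, g, q
typing: well-typed at Int → Bool
ordered ✗ (uses contraction: q ×2)
linear ✗ (uses contraction: q ×2)
affine ✗ (uses contraction: q ×2)
relevant ✓ (every one of q, g, p appears)
unrestricted ✓ (type-checks (Int → Bool) and nothing is barred)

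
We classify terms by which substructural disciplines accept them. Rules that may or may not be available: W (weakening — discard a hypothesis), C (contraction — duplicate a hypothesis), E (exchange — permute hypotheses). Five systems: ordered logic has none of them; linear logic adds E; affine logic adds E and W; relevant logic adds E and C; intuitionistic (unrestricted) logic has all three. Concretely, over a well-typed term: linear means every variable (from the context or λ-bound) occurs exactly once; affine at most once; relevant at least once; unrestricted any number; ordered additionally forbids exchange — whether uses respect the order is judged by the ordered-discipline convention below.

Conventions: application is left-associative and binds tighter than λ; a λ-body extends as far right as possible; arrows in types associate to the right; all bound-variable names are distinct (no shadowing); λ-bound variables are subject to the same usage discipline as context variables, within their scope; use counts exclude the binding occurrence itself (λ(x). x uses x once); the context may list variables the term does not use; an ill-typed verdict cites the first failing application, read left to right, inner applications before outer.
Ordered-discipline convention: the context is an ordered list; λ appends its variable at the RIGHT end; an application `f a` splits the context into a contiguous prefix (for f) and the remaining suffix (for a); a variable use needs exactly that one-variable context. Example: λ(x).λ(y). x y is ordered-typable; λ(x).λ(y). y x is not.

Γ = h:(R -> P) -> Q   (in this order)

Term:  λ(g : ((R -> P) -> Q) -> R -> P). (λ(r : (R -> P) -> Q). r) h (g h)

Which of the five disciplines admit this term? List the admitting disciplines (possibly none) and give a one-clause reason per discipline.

accepted by: relevant, unrestricted
use counts: h=2; g [bound]=1; r [bound]=1
left-to-right use order: r, h, g, h
typing: the term checks, with type (((R -> P) -> Q) -> R -> P) -> Q
ordered: ✗ — h ×2 used more than once (contraction)
linear: ✗ — h ×2 used more than once (contraction)
affine: ✗ — h ×2 used more than once (contraction)
relevant: ✓ — h, g, r: all used, weakening unneeded
unrestricted: ✓ — simply typable at (((R -> P) -> Q) -> R -> P) -> Q; W, C, E all held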